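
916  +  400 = 1316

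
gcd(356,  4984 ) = 356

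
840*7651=6426840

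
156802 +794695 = 951497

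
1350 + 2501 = 3851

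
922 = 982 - 60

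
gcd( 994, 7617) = 1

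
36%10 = 6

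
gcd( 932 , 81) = 1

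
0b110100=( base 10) 52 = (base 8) 64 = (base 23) 26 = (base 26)20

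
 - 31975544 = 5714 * ( - 5596)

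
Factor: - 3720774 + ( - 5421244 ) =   -  9142018 = - 2^1 * 29^1*163^1*967^1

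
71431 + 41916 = 113347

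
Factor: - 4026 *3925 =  - 15802050 = - 2^1*3^1*5^2 * 11^1*61^1*157^1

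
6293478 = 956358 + 5337120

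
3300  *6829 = 22535700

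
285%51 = 30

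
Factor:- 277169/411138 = -2^(- 1)*3^( - 2) * 7^( - 1)*13^( - 1)*251^(  -  1)*277169^1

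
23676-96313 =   -  72637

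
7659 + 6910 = 14569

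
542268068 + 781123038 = 1323391106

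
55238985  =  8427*6555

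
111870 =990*113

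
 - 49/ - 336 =7/48 = 0.15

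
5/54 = 5/54 = 0.09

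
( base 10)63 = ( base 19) 36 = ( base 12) 53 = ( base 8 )77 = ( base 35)1s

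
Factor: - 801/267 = -3= -  3^1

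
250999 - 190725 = 60274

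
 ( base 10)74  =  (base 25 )2O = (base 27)2K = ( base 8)112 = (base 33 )28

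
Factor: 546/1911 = 2^1*7^(-1)  =  2/7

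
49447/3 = 49447/3 = 16482.33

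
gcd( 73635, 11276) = 1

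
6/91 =6/91 = 0.07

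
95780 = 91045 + 4735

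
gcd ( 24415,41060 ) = 5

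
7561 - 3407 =4154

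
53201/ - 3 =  - 17734+1/3=- 17733.67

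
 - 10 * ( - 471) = 4710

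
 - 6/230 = -3/115 =- 0.03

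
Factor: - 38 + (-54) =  - 2^2*23^1=- 92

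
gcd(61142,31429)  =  1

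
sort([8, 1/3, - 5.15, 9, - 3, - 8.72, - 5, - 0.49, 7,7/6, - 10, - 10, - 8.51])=[ - 10,-10, - 8.72, - 8.51, - 5.15, - 5, - 3, - 0.49,  1/3, 7/6, 7, 8, 9 ] 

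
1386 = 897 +489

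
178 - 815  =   - 637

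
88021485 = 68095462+19926023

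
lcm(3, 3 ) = 3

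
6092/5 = 6092/5= 1218.40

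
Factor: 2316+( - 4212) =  - 1896 = -2^3 * 3^1*79^1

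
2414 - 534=1880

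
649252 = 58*11194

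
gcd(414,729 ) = 9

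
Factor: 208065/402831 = 3^( - 1 )*5^1 * 97^1 * 313^ (  -  1) = 485/939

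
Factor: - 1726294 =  - 2^1 * 71^1*12157^1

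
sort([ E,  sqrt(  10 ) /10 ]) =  [sqrt( 10) /10, E ] 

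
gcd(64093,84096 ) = 1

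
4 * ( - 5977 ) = -23908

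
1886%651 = 584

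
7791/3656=2 + 479/3656  =  2.13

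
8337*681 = 5677497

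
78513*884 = 69405492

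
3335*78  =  260130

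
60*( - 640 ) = - 38400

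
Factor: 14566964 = 2^2*367^1 * 9923^1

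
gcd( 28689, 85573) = 1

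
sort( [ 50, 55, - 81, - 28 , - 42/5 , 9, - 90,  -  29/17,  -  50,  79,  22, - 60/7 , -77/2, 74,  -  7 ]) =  [  -  90,-81 , - 50, - 77/2,- 28, - 60/7,-42/5 ,-7, - 29/17,9,  22, 50, 55  ,  74,  79]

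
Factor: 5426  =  2^1 *2713^1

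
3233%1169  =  895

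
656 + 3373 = 4029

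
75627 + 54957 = 130584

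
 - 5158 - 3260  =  -8418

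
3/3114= 1/1038 = 0.00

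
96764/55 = 96764/55 = 1759.35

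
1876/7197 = 1876/7197 = 0.26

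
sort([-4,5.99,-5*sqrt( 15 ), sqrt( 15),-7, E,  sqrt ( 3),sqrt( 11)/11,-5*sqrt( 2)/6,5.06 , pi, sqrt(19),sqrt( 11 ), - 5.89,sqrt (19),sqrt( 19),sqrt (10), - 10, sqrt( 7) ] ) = [ - 5*sqrt(15),-10,- 7, - 5.89,-4 , - 5*sqrt(2 )/6, sqrt( 11 )/11,  sqrt( 3 ) , sqrt(7), E,pi, sqrt ( 10 ),  sqrt (11 ),sqrt( 15 ),sqrt( 19 ), sqrt( 19 ),  sqrt(19 ),5.06, 5.99]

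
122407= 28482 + 93925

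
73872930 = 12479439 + 61393491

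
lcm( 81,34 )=2754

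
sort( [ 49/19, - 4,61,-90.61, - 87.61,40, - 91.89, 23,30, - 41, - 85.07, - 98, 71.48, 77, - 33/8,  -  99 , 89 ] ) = [ - 99, - 98 ,  -  91.89, - 90.61 , - 87.61, - 85.07, - 41, - 33/8, - 4, 49/19, 23,30, 40, 61, 71.48, 77,89] 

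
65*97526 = 6339190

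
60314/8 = 7539 +1/4 = 7539.25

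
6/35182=3/17591 =0.00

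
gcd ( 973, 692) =1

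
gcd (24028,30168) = 4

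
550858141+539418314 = 1090276455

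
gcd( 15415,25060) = 5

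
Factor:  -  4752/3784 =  - 2^1 * 3^3*43^( -1 ) = - 54/43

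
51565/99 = 51565/99 = 520.86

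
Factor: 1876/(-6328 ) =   -  2^( - 1) *67^1*113^( - 1 ) = -67/226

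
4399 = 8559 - 4160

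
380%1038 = 380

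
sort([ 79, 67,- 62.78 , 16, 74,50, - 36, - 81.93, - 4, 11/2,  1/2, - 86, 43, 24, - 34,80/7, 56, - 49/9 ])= [ - 86 , - 81.93, - 62.78, - 36,-34 ,- 49/9,-4, 1/2,11/2,80/7,16,24 , 43, 50 , 56,67 , 74, 79 ]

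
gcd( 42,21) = 21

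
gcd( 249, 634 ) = 1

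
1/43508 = 1/43508 = 0.00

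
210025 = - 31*(-6775 )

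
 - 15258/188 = - 7629/94 = - 81.16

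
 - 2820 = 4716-7536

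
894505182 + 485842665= 1380347847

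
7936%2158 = 1462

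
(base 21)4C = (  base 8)140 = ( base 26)3I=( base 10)96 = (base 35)2q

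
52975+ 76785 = 129760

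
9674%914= 534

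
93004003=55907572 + 37096431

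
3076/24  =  128 + 1/6= 128.17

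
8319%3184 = 1951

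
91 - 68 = 23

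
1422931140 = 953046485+469884655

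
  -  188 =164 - 352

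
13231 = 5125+8106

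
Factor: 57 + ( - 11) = 2^1 * 23^1 =46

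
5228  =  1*5228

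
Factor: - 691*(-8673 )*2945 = 17649511635= 3^1*5^1*7^2 * 19^1*31^1*59^1*691^1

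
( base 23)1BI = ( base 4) 30200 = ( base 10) 800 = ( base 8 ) 1440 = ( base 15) 385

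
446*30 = 13380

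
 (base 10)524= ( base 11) 437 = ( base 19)18B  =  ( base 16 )20c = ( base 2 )1000001100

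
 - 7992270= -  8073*990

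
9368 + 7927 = 17295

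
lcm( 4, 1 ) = 4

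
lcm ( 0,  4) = 0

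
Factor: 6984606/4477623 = 2328202/1492541 = 2^1*1164101^1*1492541^ (-1)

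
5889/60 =98 + 3/20 =98.15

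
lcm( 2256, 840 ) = 78960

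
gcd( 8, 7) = 1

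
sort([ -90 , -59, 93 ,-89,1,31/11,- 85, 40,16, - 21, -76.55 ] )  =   [ - 90,- 89, - 85, - 76.55,-59, - 21,1, 31/11,16 , 40,93]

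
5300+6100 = 11400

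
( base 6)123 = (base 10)51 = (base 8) 63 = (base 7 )102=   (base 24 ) 23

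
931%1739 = 931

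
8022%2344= 990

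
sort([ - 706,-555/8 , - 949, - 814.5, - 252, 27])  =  [ - 949, - 814.5,-706, - 252 , -555/8,27 ]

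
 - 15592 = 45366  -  60958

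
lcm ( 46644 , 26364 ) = 606372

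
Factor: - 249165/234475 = - 3^2 * 5^( -1 )*7^2*83^( - 1) = - 441/415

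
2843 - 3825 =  - 982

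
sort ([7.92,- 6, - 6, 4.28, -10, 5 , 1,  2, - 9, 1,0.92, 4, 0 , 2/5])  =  [-10, - 9, - 6, - 6,0, 2/5,  0.92, 1,1,2,4,  4.28 , 5, 7.92]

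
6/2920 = 3/1460 = 0.00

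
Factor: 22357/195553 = 79/691 = 79^1*691^( - 1 )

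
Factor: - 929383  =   - 7^2*  13^1*1459^1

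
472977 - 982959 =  - 509982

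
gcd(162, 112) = 2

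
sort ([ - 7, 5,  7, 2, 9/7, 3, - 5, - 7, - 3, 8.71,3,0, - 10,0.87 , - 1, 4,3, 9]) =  [ - 10, - 7, - 7, -5, - 3, -1 , 0,0.87, 9/7, 2 , 3, 3,3 , 4,  5,7, 8.71, 9 ]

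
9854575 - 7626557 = 2228018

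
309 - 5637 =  - 5328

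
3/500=3/500 =0.01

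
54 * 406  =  21924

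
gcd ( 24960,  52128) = 96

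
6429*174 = 1118646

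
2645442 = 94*28143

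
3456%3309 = 147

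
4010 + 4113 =8123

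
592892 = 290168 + 302724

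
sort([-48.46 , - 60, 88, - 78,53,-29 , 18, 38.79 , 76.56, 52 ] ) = [-78, - 60,- 48.46,-29,18, 38.79,  52,53 , 76.56, 88 ] 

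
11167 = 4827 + 6340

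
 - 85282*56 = -4775792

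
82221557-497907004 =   -  415685447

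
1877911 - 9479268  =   - 7601357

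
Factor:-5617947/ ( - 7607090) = 105999/143530 = 2^ (-1)*3^1 * 5^( - 1 )*31^(-1)*89^1 *397^1*463^(-1)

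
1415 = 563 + 852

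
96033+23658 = 119691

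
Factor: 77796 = 2^2*3^2*2161^1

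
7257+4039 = 11296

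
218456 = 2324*94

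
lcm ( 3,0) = 0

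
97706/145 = 97706/145 = 673.83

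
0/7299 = 0 = 0.00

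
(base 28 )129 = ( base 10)849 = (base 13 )504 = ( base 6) 3533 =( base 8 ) 1521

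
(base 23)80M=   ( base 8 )10236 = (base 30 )4LO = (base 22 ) 8H8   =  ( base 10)4254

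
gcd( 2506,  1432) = 358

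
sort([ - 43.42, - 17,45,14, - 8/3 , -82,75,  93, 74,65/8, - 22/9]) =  [ - 82, - 43.42, - 17, - 8/3, - 22/9,65/8,14, 45, 74,75  ,  93]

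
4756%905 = 231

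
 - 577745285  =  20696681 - 598441966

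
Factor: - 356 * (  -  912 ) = 2^6*3^1*19^1*89^1= 324672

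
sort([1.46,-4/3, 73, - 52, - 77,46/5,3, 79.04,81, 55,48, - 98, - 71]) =[-98, - 77, - 71,  -  52, - 4/3,1.46,3,46/5,48,55,73,  79.04,81] 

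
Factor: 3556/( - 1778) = -2^1 = - 2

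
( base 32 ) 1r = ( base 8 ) 73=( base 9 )65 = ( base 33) 1q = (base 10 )59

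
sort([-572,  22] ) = [ - 572, 22]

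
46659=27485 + 19174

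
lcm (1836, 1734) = 31212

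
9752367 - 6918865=2833502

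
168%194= 168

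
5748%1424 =52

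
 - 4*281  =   - 1124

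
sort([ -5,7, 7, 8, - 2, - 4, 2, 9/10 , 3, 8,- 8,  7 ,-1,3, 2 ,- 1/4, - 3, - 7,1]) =[-8,- 7, - 5, - 4, - 3, - 2,  -  1,- 1/4,  9/10,1, 2 , 2, 3, 3, 7,  7,7, 8,8]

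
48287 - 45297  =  2990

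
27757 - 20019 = 7738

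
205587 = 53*3879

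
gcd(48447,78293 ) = 1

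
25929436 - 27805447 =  - 1876011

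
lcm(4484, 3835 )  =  291460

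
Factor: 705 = 3^1*5^1*47^1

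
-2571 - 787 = - 3358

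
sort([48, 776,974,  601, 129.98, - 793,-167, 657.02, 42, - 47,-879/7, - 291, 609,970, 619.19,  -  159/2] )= [ - 793, - 291, - 167, - 879/7, - 159/2, - 47, 42,48, 129.98,601,609,619.19,657.02,776, 970 , 974]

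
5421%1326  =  117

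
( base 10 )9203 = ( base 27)CGN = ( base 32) 8vj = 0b10001111110011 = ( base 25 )EI3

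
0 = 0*530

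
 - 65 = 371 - 436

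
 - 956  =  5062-6018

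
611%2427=611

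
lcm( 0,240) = 0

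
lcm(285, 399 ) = 1995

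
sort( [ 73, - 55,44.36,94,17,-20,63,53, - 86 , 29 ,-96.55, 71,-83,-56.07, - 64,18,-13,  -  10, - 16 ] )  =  [-96.55,-86, - 83,-64 , - 56.07,-55, - 20,-16, - 13 ,-10, 17, 18, 29, 44.36 , 53, 63,  71,  73, 94 ]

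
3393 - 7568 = - 4175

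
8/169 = 8/169  =  0.05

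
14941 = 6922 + 8019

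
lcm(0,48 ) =0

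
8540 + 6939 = 15479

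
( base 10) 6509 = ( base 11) 4988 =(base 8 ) 14555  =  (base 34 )5LF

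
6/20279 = 6/20279 = 0.00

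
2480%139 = 117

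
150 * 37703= 5655450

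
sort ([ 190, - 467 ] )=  [-467, 190 ]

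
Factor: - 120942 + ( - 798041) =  - 918983 = - 13^1*223^1*317^1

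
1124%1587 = 1124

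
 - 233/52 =- 5 + 27/52 =- 4.48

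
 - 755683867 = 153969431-909653298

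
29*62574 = 1814646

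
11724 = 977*12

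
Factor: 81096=2^3*3^1*31^1 * 109^1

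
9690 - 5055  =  4635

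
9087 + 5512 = 14599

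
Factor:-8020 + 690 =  - 2^1*5^1*733^1 = - 7330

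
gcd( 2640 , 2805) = 165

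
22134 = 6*3689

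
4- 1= 3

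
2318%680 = 278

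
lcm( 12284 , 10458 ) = 773892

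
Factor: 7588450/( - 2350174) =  - 5^2*113^( - 1)*10399^(- 1)*151769^1  =  - 3794225/1175087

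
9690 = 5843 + 3847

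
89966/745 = 89966/745 = 120.76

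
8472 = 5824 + 2648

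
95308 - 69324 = 25984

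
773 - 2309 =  - 1536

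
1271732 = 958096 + 313636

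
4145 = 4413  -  268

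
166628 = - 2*( - 83314)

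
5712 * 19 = 108528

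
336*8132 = 2732352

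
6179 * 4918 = 30388322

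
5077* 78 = 396006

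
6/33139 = 6/33139 = 0.00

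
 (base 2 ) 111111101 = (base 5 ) 4014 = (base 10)509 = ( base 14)285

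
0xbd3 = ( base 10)3027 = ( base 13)14bb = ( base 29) 3hb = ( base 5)44102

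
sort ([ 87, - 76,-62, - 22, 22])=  [-76, - 62,-22, 22, 87] 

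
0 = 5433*0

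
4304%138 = 26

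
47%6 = 5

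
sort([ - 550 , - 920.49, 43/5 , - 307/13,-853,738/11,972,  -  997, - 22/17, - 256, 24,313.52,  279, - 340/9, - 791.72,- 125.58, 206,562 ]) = [ - 997, - 920.49,-853,-791.72, -550, -256, - 125.58, - 340/9, - 307/13, - 22/17, 43/5 , 24,  738/11,206,279,313.52, 562, 972] 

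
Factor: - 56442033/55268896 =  - 2^(- 5)*3^2*29^1*7457^1*59557^(-1) = - 1946277/1905824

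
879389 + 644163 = 1523552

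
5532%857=390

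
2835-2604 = 231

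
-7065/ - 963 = 785/107 =7.34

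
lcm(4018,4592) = 32144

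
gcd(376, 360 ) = 8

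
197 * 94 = 18518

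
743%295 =153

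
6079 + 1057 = 7136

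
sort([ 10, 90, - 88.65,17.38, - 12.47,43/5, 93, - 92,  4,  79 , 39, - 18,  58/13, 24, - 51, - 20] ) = [ - 92, - 88.65 , - 51, - 20, - 18, - 12.47 , 4, 58/13,  43/5, 10,17.38,24,39,79,90, 93]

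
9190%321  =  202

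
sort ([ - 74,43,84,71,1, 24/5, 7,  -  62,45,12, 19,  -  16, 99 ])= [ - 74, - 62, - 16, 1,24/5,7,12 , 19,43,45,71, 84, 99 ]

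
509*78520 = 39966680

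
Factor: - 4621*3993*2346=-2^1 * 3^2 * 11^3 * 17^1*23^1*4621^1 = -43287577938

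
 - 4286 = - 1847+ - 2439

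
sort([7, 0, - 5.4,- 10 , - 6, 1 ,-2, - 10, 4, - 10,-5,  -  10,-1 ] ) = [-10, - 10, - 10, - 10,- 6,- 5.4, - 5, -2,- 1,0,1 , 4,7]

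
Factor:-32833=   -  32833^1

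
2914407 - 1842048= 1072359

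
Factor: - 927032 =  - 2^3*115879^1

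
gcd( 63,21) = 21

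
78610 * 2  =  157220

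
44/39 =44/39 = 1.13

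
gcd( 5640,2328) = 24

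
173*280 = 48440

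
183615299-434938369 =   -  251323070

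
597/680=597/680 = 0.88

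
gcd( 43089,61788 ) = 813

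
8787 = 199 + 8588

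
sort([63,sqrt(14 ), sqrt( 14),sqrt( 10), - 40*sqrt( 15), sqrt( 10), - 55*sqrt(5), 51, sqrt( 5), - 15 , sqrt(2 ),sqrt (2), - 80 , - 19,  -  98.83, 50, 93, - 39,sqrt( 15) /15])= [ - 40*sqrt( 15 ), - 55*sqrt( 5), - 98.83,  -  80,-39, - 19, - 15,sqrt( 15)/15,sqrt(2), sqrt(2 ),  sqrt( 5) , sqrt ( 10),sqrt( 10),sqrt( 14),sqrt( 14),50,51,63,93]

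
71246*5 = 356230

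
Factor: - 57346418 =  - 2^1*28673209^1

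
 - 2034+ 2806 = 772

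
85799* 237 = 20334363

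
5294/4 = 2647/2 = 1323.50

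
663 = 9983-9320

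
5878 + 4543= 10421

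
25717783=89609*287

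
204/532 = 51/133 = 0.38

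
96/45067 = 96/45067 = 0.00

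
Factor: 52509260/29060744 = 13127315/7265186  =  2^( - 1 ) * 5^1 * 17^1*241^( -1) *15073^( - 1)*154439^1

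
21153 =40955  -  19802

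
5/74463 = 5/74463 = 0.00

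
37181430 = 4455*8346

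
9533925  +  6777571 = 16311496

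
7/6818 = 1/974 = 0.00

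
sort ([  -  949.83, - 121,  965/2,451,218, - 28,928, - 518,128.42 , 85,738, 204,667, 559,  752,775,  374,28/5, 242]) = [ - 949.83 , - 518, - 121, - 28,  28/5,85, 128.42,  204,  218,242,374  ,  451 , 965/2,  559,667,  738,752,775,  928 ]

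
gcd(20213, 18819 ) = 697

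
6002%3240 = 2762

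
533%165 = 38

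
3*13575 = 40725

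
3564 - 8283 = -4719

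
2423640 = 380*6378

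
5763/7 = 5763/7 = 823.29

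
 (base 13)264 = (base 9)516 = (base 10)420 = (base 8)644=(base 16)1a4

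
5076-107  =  4969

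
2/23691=2/23691=0.00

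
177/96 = 1 + 27/32 = 1.84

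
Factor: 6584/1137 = 2^3*3^( - 1)*379^( - 1 )*823^1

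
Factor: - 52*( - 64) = 3328 = 2^8 *13^1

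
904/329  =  904/329 = 2.75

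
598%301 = 297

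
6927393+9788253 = 16715646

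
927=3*309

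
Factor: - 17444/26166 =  -2^1*3^( - 1 )=   - 2/3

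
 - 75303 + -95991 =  - 171294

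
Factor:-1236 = -2^2*3^1*103^1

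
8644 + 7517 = 16161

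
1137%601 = 536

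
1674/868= 27/14 = 1.93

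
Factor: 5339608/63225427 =2^3*19^1*35129^1*63225427^ ( - 1)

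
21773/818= 26 + 505/818=26.62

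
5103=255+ 4848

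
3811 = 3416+395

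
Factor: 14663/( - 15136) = - 31/32=- 2^(-5 ) * 31^1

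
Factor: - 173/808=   -  2^(  -  3)*101^( - 1)*173^1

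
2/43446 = 1/21723 = 0.00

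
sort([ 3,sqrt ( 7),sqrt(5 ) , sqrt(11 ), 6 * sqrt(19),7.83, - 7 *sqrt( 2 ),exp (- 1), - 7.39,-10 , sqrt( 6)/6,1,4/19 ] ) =[ - 10, - 7*sqrt(2), - 7.39, 4/19,exp( - 1 ), sqrt( 6) /6,1 , sqrt(5 ) , sqrt( 7 ),  3,sqrt(11 ),  7.83,6*sqrt( 19) ] 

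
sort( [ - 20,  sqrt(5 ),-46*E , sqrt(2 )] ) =[ - 46*E, -20,  sqrt(2), sqrt( 5)]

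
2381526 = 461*5166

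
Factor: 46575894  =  2^1*3^1 * 2311^1*3359^1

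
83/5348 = 83/5348= 0.02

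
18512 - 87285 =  - 68773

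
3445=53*65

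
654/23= 28 + 10/23 = 28.43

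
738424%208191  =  113851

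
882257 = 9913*89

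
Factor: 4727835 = 3^3*5^1*7^1 *5003^1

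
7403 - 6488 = 915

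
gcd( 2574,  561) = 33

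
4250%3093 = 1157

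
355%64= 35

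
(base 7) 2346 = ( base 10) 867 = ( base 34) PH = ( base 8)1543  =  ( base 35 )OR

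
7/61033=1/8719 = 0.00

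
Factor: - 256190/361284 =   -  685/966=- 2^(-1 )*3^( - 1 ) * 5^1* 7^( - 1 )*23^( - 1)*137^1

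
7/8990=7/8990 = 0.00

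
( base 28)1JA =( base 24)276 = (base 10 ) 1326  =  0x52E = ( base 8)2456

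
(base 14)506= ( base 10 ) 986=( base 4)33122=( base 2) 1111011010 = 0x3da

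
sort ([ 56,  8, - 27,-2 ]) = [ - 27, - 2 , 8,  56 ] 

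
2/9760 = 1/4880 = 0.00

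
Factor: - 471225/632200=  - 18849/25288 = - 2^ ( - 3)*3^1*29^( - 1 )*61^1*103^1*109^( - 1)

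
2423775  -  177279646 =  - 174855871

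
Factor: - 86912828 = - 2^2*229^1 * 239^1* 397^1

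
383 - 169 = 214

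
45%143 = 45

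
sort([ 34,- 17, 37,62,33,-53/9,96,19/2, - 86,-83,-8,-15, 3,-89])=[  -  89,  -  86,  -  83, - 17,-15, - 8, - 53/9,  3,19/2,33,  34,37,62,96] 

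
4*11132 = 44528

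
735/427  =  1 + 44/61 = 1.72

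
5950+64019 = 69969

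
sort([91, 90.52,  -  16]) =[ -16,90.52,91 ] 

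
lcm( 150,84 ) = 2100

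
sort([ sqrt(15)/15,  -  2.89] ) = [ - 2.89, sqrt ( 15)/15 ]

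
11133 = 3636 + 7497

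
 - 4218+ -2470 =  - 6688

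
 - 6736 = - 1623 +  - 5113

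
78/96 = 13/16 = 0.81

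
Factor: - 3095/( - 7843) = 5^1*11^(-1 )*23^( - 1)*31^( - 1 )  *  619^1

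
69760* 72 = 5022720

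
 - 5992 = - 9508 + 3516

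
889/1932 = 127/276 = 0.46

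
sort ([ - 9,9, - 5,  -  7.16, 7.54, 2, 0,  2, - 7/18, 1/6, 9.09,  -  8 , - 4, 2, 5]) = [ - 9, - 8, - 7.16 , - 5, - 4, - 7/18, 0,  1/6,2,2, 2, 5, 7.54,9, 9.09]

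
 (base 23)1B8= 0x316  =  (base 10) 790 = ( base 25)16F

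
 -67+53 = - 14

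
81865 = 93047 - 11182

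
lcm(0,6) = 0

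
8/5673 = 8/5673 = 0.00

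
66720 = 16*4170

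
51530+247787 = 299317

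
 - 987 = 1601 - 2588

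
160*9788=1566080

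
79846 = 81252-1406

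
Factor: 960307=53^1*18119^1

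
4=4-0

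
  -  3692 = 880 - 4572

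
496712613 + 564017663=1060730276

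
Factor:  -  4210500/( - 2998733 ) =2^2 *3^1 * 5^3*7^1*239^(  -  1)*401^1 *12547^(  -  1 )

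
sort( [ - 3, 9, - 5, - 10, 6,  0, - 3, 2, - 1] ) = [ - 10,-5, - 3, - 3, - 1,0, 2,6, 9 ]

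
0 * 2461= 0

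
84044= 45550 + 38494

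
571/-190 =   -  4 + 189/190 =- 3.01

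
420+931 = 1351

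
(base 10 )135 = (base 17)7g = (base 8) 207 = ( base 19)72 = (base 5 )1020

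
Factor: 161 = 7^1*23^1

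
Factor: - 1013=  - 1013^1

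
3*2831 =8493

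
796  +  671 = 1467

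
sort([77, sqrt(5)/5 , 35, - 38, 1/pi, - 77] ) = [  -  77, - 38, 1/pi , sqrt(5 ) /5, 35,77 ] 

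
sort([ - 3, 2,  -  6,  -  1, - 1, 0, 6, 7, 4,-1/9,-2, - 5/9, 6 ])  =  [  -  6, - 3, - 2,-1,  -  1, - 5/9, - 1/9, 0, 2,  4,6 , 6, 7]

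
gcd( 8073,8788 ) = 13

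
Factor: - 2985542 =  -2^1*7^1*213253^1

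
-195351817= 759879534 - 955231351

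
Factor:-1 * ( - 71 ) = 71 = 71^1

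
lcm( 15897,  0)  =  0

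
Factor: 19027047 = 3^1 * 13^1 * 487873^1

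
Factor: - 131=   -  131^1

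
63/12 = 5 + 1/4 = 5.25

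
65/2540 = 13/508  =  0.03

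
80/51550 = 8/5155 = 0.00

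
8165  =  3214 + 4951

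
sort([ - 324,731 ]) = [ - 324, 731] 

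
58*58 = 3364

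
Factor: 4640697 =3^2*61^1*79^1*107^1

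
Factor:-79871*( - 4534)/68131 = 2^1*7^( - 1 )*11^1*53^1 * 137^1*2267^1*9733^( - 1 )  =  362135114/68131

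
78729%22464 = 11337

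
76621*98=7508858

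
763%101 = 56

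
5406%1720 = 246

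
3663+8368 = 12031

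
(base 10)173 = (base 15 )b8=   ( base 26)6h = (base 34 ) 53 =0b10101101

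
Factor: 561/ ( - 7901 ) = - 3^1 * 11^1*17^1*7901^(-1)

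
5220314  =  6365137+  -  1144823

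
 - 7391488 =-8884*832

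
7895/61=7895/61 = 129.43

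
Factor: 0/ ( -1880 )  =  0^1= 0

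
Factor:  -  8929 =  - 8929^1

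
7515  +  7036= 14551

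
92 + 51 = 143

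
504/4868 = 126/1217  =  0.10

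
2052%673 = 33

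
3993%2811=1182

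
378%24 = 18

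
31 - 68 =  - 37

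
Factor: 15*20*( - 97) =-29100 = - 2^2*3^1*5^2 * 97^1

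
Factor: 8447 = 8447^1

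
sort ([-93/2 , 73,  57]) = [ -93/2, 57,73]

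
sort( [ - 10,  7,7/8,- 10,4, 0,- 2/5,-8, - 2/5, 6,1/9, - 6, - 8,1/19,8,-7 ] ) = [ - 10,  -  10,  -  8,- 8, - 7, -6, - 2/5, - 2/5,0, 1/19, 1/9,7/8,4,6,7, 8] 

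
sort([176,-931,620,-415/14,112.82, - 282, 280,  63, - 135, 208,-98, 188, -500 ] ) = [ - 931, - 500, - 282, - 135, - 98, - 415/14,  63,112.82, 176,188,208, 280,620 ] 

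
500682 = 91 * 5502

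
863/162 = 863/162  =  5.33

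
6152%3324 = 2828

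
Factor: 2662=2^1 * 11^3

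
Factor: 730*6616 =2^4 * 5^1*73^1 * 827^1 = 4829680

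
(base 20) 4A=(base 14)66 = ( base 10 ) 90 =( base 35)2k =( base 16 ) 5A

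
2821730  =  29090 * 97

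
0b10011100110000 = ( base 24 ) HA0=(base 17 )20c2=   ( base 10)10032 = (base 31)ADJ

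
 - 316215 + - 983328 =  - 1299543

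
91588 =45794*2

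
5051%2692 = 2359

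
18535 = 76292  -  57757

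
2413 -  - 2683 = 5096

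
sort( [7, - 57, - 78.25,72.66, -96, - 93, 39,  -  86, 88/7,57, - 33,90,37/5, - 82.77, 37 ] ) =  [ - 96, - 93, - 86 , - 82.77, - 78.25, - 57, - 33, 7,37/5,  88/7,37,39, 57,72.66, 90] 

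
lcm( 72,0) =0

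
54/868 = 27/434 = 0.06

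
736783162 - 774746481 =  - 37963319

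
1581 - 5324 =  - 3743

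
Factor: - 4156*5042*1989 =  - 2^3*3^2*13^1*17^1*1039^1*2521^1= -41678603928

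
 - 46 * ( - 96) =4416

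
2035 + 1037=3072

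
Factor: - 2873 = -13^2 * 17^1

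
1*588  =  588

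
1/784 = 1/784=0.00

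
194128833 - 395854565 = -201725732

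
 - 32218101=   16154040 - 48372141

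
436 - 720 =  - 284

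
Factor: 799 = 17^1 *47^1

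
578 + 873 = 1451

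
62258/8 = 7782 + 1/4 = 7782.25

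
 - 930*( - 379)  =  352470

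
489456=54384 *9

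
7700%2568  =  2564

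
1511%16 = 7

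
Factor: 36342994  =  2^1*18171497^1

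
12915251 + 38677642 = 51592893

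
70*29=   2030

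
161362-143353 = 18009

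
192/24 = 8 = 8.00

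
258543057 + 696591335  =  955134392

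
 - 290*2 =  - 580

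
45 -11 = 34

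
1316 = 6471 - 5155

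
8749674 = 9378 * 933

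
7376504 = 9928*743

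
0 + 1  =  1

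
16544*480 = 7941120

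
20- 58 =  - 38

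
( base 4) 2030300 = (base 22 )IDA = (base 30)a08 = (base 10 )9008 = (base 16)2330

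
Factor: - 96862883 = -13^1 * 89^1*83719^1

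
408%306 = 102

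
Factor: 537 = 3^1*179^1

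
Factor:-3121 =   -  3121^1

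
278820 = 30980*9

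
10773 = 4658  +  6115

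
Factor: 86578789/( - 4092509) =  - 11^1*29^( - 1 )* 1511^1 * 5209^1*141121^( - 1)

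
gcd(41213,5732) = 1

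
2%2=0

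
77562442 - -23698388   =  101260830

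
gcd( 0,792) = 792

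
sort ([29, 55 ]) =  [ 29, 55]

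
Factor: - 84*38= - 3192= -2^3*3^1*7^1*19^1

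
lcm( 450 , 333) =16650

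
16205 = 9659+6546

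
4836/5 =4836/5 = 967.20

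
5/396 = 5/396 = 0.01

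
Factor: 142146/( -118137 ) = -2^1*3^1 *149^1*  743^( - 1 ) = - 894/743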